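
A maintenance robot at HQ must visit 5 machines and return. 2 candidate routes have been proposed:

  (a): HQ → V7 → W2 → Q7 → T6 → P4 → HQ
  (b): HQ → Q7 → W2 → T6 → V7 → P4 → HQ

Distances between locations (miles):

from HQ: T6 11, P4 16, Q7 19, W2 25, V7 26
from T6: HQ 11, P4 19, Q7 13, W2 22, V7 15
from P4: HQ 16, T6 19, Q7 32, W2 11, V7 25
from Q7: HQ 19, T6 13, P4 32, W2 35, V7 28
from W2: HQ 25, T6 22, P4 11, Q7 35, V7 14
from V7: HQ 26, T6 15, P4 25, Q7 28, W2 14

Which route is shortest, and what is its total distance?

123 miles — (a) is the shortest.

(a): 26 + 14 + 35 + 13 + 19 + 16 = 123
(b): 19 + 35 + 22 + 15 + 25 + 16 = 132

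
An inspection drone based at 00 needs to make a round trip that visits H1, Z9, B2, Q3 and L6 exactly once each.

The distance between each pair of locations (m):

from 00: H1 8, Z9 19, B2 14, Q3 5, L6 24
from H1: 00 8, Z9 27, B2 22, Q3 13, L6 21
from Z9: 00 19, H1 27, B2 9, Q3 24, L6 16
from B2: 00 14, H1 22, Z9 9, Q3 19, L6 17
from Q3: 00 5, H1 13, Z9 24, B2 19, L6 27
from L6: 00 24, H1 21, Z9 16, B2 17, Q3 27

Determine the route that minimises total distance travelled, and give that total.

00 → H1 → Z9 → B2 → Q3 → L6 → 00: 8+27+9+19+27+24 = 114
00 → H1 → Z9 → B2 → L6 → Q3 → 00: 8+27+9+17+27+5 = 93
00 → H1 → Z9 → Q3 → B2 → L6 → 00: 8+27+24+19+17+24 = 119
00 → H1 → Z9 → Q3 → L6 → B2 → 00: 8+27+24+27+17+14 = 117
00 → H1 → Z9 → L6 → B2 → Q3 → 00: 8+27+16+17+19+5 = 92
00 → H1 → Z9 → L6 → Q3 → B2 → 00: 8+27+16+27+19+14 = 111
00 → H1 → B2 → Z9 → Q3 → L6 → 00: 8+22+9+24+27+24 = 114
00 → H1 → B2 → Z9 → L6 → Q3 → 00: 8+22+9+16+27+5 = 87
00 → H1 → B2 → Q3 → Z9 → L6 → 00: 8+22+19+24+16+24 = 113
00 → H1 → B2 → Q3 → L6 → Z9 → 00: 8+22+19+27+16+19 = 111
00 → H1 → B2 → L6 → Z9 → Q3 → 00: 8+22+17+16+24+5 = 92
00 → H1 → B2 → L6 → Q3 → Z9 → 00: 8+22+17+27+24+19 = 117
00 → H1 → Q3 → Z9 → B2 → L6 → 00: 8+13+24+9+17+24 = 95
00 → H1 → Q3 → Z9 → L6 → B2 → 00: 8+13+24+16+17+14 = 92
… (46 more)
00 → H1 → L6 → Z9 → B2 → Q3 → 00: 8+21+16+9+19+5 = 78  ← best
The minimum is 78.
One optimal route: 00 → H1 → L6 → Z9 → B2 → Q3 → 00 (or its reverse).

Minimum total distance: 78 m.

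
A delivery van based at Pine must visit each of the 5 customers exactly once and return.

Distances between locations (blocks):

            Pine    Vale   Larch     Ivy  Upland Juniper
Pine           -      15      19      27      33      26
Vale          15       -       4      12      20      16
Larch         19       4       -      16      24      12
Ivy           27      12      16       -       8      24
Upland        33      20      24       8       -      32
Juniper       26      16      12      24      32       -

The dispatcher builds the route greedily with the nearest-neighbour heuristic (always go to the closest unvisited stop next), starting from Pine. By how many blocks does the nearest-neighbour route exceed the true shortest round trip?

Excess over optimum: 1 blocks.

Pine: Vale=15, Larch=19, Juniper=26, Ivy=27, Upland=33 ⇒ Vale
Vale: Larch=4, Ivy=12, Juniper=16, Upland=20 ⇒ Larch
Larch: Juniper=12, Ivy=16, Upland=24 ⇒ Juniper
Juniper: Ivy=24, Upland=32 ⇒ Ivy
Ivy: Upland=8 ⇒ Upland
NN route Pine → Vale → Larch → Juniper → Ivy → Upland → Pine costs 96.
Optimal: Pine → Upland → Ivy → Vale → Larch → Juniper → Pine costs 95 (by enumerating all 60 distinct tours).
Excess = 96 − 95 = 1.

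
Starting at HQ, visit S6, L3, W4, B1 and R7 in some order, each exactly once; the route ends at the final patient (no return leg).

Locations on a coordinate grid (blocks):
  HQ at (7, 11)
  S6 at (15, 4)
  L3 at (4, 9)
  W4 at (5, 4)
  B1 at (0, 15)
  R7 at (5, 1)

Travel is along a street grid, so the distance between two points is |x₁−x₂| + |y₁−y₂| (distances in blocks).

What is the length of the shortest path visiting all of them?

There are 5! = 120 possible orderings.
HQ→S6→L3→W4→B1→R7: 15+16+6+16+19 = 72
HQ→S6→L3→W4→R7→B1: 15+16+6+3+19 = 59
HQ→S6→L3→B1→W4→R7: 15+16+10+16+3 = 60
HQ→S6→L3→B1→R7→W4: 15+16+10+19+3 = 63
HQ→S6→L3→R7→W4→B1: 15+16+9+3+16 = 59
HQ→S6→L3→R7→B1→W4: 15+16+9+19+16 = 75
HQ→S6→W4→L3→B1→R7: 15+10+6+10+19 = 60
HQ→S6→W4→L3→R7→B1: 15+10+6+9+19 = 59
HQ→S6→W4→B1→L3→R7: 15+10+16+10+9 = 60
HQ→S6→W4→B1→R7→L3: 15+10+16+19+9 = 69
HQ→S6→W4→R7→L3→B1: 15+10+3+9+10 = 47
HQ→S6→W4→R7→B1→L3: 15+10+3+19+10 = 57
HQ→S6→B1→L3→W4→R7: 15+26+10+6+3 = 60
HQ→S6→B1→L3→R7→W4: 15+26+10+9+3 = 63
… (106 more)
HQ→B1→L3→W4→R7→S6: 11+10+6+3+13 = 43  ← best
The minimum is 43.
One shortest path: HQ → B1 → L3 → W4 → R7 → S6.

Shortest open route: 43 blocks.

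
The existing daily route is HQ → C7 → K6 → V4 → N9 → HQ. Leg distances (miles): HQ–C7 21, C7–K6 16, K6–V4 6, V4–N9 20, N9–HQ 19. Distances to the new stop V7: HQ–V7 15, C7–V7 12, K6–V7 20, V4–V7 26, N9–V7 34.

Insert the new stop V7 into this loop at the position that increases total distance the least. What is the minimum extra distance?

Insertion cost between consecutive stops i–j is d(i,V7) + d(V7,j) − d(i,j):
  between HQ and C7: 15 + 12 − 21 = 6
  between C7 and K6: 12 + 20 − 16 = 16
  between K6 and V4: 20 + 26 − 6 = 40
  between V4 and N9: 26 + 34 − 20 = 40
  between N9 and HQ: 34 + 15 − 19 = 30
Cheapest insertion is between HQ and C7, adding 6.
New total = 82 + 6 = 88.

Minimum extra distance: 6 miles, inserting V7 between HQ and C7.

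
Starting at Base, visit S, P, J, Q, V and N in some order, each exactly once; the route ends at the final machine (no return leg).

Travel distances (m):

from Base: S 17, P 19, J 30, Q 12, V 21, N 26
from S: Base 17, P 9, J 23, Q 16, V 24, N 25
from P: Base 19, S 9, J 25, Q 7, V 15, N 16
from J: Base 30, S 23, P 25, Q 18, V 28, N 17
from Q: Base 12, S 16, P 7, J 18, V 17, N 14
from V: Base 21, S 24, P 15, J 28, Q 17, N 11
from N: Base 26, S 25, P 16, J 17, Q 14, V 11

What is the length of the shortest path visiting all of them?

There are 6! = 720 possible orderings.
Base - S - P - J - Q - V - N: 17+9+25+18+17+11 = 97
Base - S - P - J - Q - N - V: 17+9+25+18+14+11 = 94
Base - S - P - J - V - Q - N: 17+9+25+28+17+14 = 110
Base - S - P - J - V - N - Q: 17+9+25+28+11+14 = 104
Base - S - P - J - N - Q - V: 17+9+25+17+14+17 = 99
Base - S - P - J - N - V - Q: 17+9+25+17+11+17 = 96
Base - S - P - Q - J - V - N: 17+9+7+18+28+11 = 90
Base - S - P - Q - J - N - V: 17+9+7+18+17+11 = 79
… (712 more)
Base - S - P - Q - V - N - J: 17+9+7+17+11+17 = 78  ← best
The minimum is 78.
One shortest path: Base → S → P → Q → V → N → J.

Minimum one-way distance = 78 m.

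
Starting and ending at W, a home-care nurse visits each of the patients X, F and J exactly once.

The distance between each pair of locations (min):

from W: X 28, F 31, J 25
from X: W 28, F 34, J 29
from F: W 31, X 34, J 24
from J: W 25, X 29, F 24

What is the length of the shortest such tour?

111 min — the shortest possible round trip.

There are 3 distinct closed tours to check (reversals are equivalent).
W → X → F → J → W: 28+34+24+25 = 111
W → X → J → F → W: 28+29+24+31 = 112
W → F → X → J → W: 31+34+29+25 = 119
The minimum is 111.
One optimal route: W → X → F → J → W (or its reverse).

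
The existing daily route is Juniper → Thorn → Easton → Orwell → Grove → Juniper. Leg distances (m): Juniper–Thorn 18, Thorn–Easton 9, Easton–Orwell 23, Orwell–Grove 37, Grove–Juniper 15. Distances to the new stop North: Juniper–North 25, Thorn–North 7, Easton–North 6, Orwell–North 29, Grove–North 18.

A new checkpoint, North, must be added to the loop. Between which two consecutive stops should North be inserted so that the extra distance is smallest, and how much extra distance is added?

Insertion cost between consecutive stops i–j is d(i,North) + d(North,j) − d(i,j):
  between Juniper and Thorn: 25 + 7 − 18 = 14
  between Thorn and Easton: 7 + 6 − 9 = 4
  between Easton and Orwell: 6 + 29 − 23 = 12
  between Orwell and Grove: 29 + 18 − 37 = 10
  between Grove and Juniper: 18 + 25 − 15 = 28
Cheapest insertion is between Thorn and Easton, adding 4.
New total = 102 + 4 = 106.

Minimum extra distance: 4 m, inserting North between Thorn and Easton.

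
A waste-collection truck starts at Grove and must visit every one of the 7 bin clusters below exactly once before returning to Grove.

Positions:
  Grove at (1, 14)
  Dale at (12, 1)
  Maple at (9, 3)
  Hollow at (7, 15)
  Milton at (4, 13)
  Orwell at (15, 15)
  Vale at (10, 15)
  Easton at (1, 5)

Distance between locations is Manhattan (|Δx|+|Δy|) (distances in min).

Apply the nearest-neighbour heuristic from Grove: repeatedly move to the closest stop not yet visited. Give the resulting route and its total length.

Grove → [Milton:4 / Hollow:7 / Easton:9 / Vale:10 / Orwell:15 / Maple:19 / Dale:24] → Milton (4)
Milton → [Hollow:5 / Vale:8 / Easton:11 / Orwell:13 / Maple:15 / Dale:20] → Hollow (5)
Hollow → [Vale:3 / Orwell:8 / Maple:14 / Easton:16 / Dale:19] → Vale (3)
Vale → [Orwell:5 / Maple:13 / Dale:16 / Easton:19] → Orwell (5)
Orwell → [Dale:17 / Maple:18 / Easton:24] → Dale (17)
Dale → [Maple:5 / Easton:15] → Maple (5)
Maple → [Easton:10] → Easton (10)
Return Easton→Grove: 9.
Total = 4 + 5 + 3 + 5 + 17 + 5 + 10 + 9 = 58.

Nearest-neighbour total = 58 min; route Grove → Milton → Hollow → Vale → Orwell → Dale → Maple → Easton → Grove.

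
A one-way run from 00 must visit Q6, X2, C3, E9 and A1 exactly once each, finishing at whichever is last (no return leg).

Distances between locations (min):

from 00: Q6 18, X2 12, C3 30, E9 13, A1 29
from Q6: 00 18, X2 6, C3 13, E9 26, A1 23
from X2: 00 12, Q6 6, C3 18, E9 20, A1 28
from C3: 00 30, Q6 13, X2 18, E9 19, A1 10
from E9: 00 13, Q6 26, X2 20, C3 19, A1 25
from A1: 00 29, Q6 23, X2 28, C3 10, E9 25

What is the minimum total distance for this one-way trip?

There are 5! = 120 possible orderings.
00 - Q6 - X2 - C3 - E9 - A1: 18+6+18+19+25 = 86
00 - Q6 - X2 - C3 - A1 - E9: 18+6+18+10+25 = 77
00 - Q6 - X2 - E9 - C3 - A1: 18+6+20+19+10 = 73
00 - Q6 - X2 - E9 - A1 - C3: 18+6+20+25+10 = 79
00 - Q6 - X2 - A1 - C3 - E9: 18+6+28+10+19 = 81
00 - Q6 - X2 - A1 - E9 - C3: 18+6+28+25+19 = 96
00 - Q6 - C3 - X2 - E9 - A1: 18+13+18+20+25 = 94
00 - Q6 - C3 - X2 - A1 - E9: 18+13+18+28+25 = 102
00 - Q6 - C3 - E9 - X2 - A1: 18+13+19+20+28 = 98
00 - Q6 - C3 - E9 - A1 - X2: 18+13+19+25+28 = 103
00 - Q6 - C3 - A1 - X2 - E9: 18+13+10+28+20 = 89
00 - Q6 - C3 - A1 - E9 - X2: 18+13+10+25+20 = 86
00 - Q6 - E9 - X2 - C3 - A1: 18+26+20+18+10 = 92
00 - Q6 - E9 - X2 - A1 - C3: 18+26+20+28+10 = 102
… (106 more)
00 - E9 - X2 - Q6 - C3 - A1: 13+20+6+13+10 = 62  ← best
The minimum is 62.
One shortest path: 00 → E9 → X2 → Q6 → C3 → A1.

Shortest open route: 62 min.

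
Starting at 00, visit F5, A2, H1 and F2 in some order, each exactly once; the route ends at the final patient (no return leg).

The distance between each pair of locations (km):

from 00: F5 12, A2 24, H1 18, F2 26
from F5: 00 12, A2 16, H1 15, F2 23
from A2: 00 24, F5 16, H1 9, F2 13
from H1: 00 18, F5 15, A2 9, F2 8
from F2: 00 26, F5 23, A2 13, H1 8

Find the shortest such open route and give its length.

There are 4! = 24 possible orderings.
00→F5→A2→H1→F2: 12+16+9+8 = 45
00→F5→A2→F2→H1: 12+16+13+8 = 49
00→F5→H1→A2→F2: 12+15+9+13 = 49
00→F5→H1→F2→A2: 12+15+8+13 = 48
00→F5→F2→A2→H1: 12+23+13+9 = 57
00→F5→F2→H1→A2: 12+23+8+9 = 52
00→A2→F5→H1→F2: 24+16+15+8 = 63
00→A2→F5→F2→H1: 24+16+23+8 = 71
00→A2→H1→F5→F2: 24+9+15+23 = 71
00→A2→H1→F2→F5: 24+9+8+23 = 64
00→A2→F2→F5→H1: 24+13+23+15 = 75
00→A2→F2→H1→F5: 24+13+8+15 = 60
00→H1→F5→A2→F2: 18+15+16+13 = 62
00→H1→F5→F2→A2: 18+15+23+13 = 69
… (10 more)
The minimum is 45.
One shortest path: 00 → F5 → A2 → H1 → F2.

45 km — the minimum one-way total.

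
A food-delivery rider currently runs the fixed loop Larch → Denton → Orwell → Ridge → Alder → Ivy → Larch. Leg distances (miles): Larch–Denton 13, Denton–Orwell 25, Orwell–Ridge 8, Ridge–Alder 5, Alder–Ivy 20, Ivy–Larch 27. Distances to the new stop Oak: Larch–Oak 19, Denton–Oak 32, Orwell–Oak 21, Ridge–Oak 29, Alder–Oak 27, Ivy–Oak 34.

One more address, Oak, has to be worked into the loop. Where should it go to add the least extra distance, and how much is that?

Insertion cost between consecutive stops i–j is d(i,Oak) + d(Oak,j) − d(i,j):
  between Larch and Denton: 19 + 32 − 13 = 38
  between Denton and Orwell: 32 + 21 − 25 = 28
  between Orwell and Ridge: 21 + 29 − 8 = 42
  between Ridge and Alder: 29 + 27 − 5 = 51
  between Alder and Ivy: 27 + 34 − 20 = 41
  between Ivy and Larch: 34 + 19 − 27 = 26
Cheapest insertion is between Ivy and Larch, adding 26.
New total = 98 + 26 = 124.

Minimum extra distance: 26 miles, inserting Oak between Ivy and Larch.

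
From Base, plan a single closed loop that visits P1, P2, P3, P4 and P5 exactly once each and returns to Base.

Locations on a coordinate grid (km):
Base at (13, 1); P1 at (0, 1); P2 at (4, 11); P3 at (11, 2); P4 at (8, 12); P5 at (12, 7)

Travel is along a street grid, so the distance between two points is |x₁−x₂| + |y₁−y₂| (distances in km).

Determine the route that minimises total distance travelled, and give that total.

Base-P1-P2-P3-P4-P5-Base: 13+14+16+13+9+7 = 72
Base-P1-P2-P3-P5-P4-Base: 13+14+16+6+9+16 = 74
Base-P1-P2-P4-P3-P5-Base: 13+14+5+13+6+7 = 58
Base-P1-P2-P4-P5-P3-Base: 13+14+5+9+6+3 = 50
Base-P1-P2-P5-P3-P4-Base: 13+14+12+6+13+16 = 74
Base-P1-P2-P5-P4-P3-Base: 13+14+12+9+13+3 = 64
Base-P1-P3-P2-P4-P5-Base: 13+12+16+5+9+7 = 62
Base-P1-P3-P2-P5-P4-Base: 13+12+16+12+9+16 = 78
Base-P1-P3-P4-P2-P5-Base: 13+12+13+5+12+7 = 62
Base-P1-P3-P4-P5-P2-Base: 13+12+13+9+12+19 = 78
Base-P1-P3-P5-P2-P4-Base: 13+12+6+12+5+16 = 64
Base-P1-P3-P5-P4-P2-Base: 13+12+6+9+5+19 = 64
Base-P1-P4-P2-P3-P5-Base: 13+19+5+16+6+7 = 66
Base-P1-P4-P2-P5-P3-Base: 13+19+5+12+6+3 = 58
… (46 more)
The minimum is 50.
One optimal route: Base → P1 → P2 → P4 → P5 → P3 → Base (or its reverse).

50 km — the shortest possible round trip.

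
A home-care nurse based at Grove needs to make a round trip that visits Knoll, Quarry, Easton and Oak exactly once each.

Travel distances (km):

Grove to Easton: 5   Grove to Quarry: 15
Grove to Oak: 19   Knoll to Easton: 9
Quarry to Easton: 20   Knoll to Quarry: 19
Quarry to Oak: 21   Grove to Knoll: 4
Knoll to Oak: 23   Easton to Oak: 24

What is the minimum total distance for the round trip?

There are 12 distinct closed tours to check (reversals are equivalent).
Grove→Knoll→Quarry→Easton→Oak→Grove: 4+19+20+24+19 = 86
Grove→Knoll→Quarry→Oak→Easton→Grove: 4+19+21+24+5 = 73
Grove→Knoll→Easton→Quarry→Oak→Grove: 4+9+20+21+19 = 73
Grove→Knoll→Easton→Oak→Quarry→Grove: 4+9+24+21+15 = 73
Grove→Knoll→Oak→Quarry→Easton→Grove: 4+23+21+20+5 = 73
Grove→Knoll→Oak→Easton→Quarry→Grove: 4+23+24+20+15 = 86
Grove→Quarry→Knoll→Easton→Oak→Grove: 15+19+9+24+19 = 86
Grove→Quarry→Knoll→Oak→Easton→Grove: 15+19+23+24+5 = 86
Grove→Quarry→Easton→Knoll→Oak→Grove: 15+20+9+23+19 = 86
Grove→Quarry→Oak→Knoll→Easton→Grove: 15+21+23+9+5 = 73
Grove→Easton→Knoll→Quarry→Oak→Grove: 5+9+19+21+19 = 73
Grove→Easton→Quarry→Knoll→Oak→Grove: 5+20+19+23+19 = 86
The minimum is 73.
One optimal route: Grove → Knoll → Quarry → Oak → Easton → Grove (or its reverse).

Shortest round trip = 73 km.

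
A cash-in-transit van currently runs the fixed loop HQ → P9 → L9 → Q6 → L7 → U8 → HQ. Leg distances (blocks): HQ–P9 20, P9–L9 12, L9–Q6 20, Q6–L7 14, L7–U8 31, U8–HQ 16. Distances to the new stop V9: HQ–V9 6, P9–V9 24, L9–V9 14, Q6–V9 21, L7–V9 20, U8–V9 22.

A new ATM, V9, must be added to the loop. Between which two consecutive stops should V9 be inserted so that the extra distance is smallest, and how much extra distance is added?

Minimum extra distance: 10 blocks, inserting V9 between HQ and P9.

Insertion cost between consecutive stops i–j is d(i,V9) + d(V9,j) − d(i,j):
  between HQ and P9: 6 + 24 − 20 = 10
  between P9 and L9: 24 + 14 − 12 = 26
  between L9 and Q6: 14 + 21 − 20 = 15
  between Q6 and L7: 21 + 20 − 14 = 27
  between L7 and U8: 20 + 22 − 31 = 11
  between U8 and HQ: 22 + 6 − 16 = 12
Cheapest insertion is between HQ and P9, adding 10.
New total = 113 + 10 = 123.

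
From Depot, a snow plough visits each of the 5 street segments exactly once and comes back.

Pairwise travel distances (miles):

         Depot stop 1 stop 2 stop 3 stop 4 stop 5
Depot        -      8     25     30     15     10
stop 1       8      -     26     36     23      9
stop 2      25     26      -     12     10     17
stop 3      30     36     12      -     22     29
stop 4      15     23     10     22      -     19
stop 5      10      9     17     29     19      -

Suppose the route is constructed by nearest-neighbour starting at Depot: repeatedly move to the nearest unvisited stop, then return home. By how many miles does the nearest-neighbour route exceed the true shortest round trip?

13 miles longer than the optimal tour.

From Depot: stop 1=8, stop 5=10, stop 4=15, stop 2=25, stop 3=30 → choose stop 1 (8).
From stop 1: stop 5=9, stop 4=23, stop 2=26, stop 3=36 → choose stop 5 (9).
From stop 5: stop 2=17, stop 4=19, stop 3=29 → choose stop 2 (17).
From stop 2: stop 4=10, stop 3=12 → choose stop 4 (10).
From stop 4: stop 3=22 → choose stop 3 (22).
NN route Depot → stop 1 → stop 5 → stop 2 → stop 4 → stop 3 → Depot costs 96.
Optimal: Depot → stop 1 → stop 5 → stop 2 → stop 3 → stop 4 → Depot costs 83 (by enumerating all 60 distinct tours).
Excess = 96 − 83 = 13.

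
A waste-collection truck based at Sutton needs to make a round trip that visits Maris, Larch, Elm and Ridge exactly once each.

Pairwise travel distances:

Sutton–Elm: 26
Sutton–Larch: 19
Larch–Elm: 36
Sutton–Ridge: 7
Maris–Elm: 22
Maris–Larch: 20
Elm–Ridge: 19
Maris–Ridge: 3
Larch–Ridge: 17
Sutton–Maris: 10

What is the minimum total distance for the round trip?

Minimum total distance: 87.

Sutton → Maris → Larch → Elm → Ridge → Sutton: 10+20+36+19+7 = 92
Sutton → Maris → Larch → Ridge → Elm → Sutton: 10+20+17+19+26 = 92
Sutton → Maris → Elm → Larch → Ridge → Sutton: 10+22+36+17+7 = 92
Sutton → Maris → Elm → Ridge → Larch → Sutton: 10+22+19+17+19 = 87
Sutton → Maris → Ridge → Larch → Elm → Sutton: 10+3+17+36+26 = 92
Sutton → Maris → Ridge → Elm → Larch → Sutton: 10+3+19+36+19 = 87
Sutton → Larch → Maris → Elm → Ridge → Sutton: 19+20+22+19+7 = 87
Sutton → Larch → Maris → Ridge → Elm → Sutton: 19+20+3+19+26 = 87
Sutton → Larch → Elm → Maris → Ridge → Sutton: 19+36+22+3+7 = 87
Sutton → Larch → Ridge → Maris → Elm → Sutton: 19+17+3+22+26 = 87
Sutton → Elm → Maris → Larch → Ridge → Sutton: 26+22+20+17+7 = 92
Sutton → Elm → Larch → Maris → Ridge → Sutton: 26+36+20+3+7 = 92
The minimum is 87.
One optimal route: Sutton → Maris → Elm → Ridge → Larch → Sutton (or its reverse).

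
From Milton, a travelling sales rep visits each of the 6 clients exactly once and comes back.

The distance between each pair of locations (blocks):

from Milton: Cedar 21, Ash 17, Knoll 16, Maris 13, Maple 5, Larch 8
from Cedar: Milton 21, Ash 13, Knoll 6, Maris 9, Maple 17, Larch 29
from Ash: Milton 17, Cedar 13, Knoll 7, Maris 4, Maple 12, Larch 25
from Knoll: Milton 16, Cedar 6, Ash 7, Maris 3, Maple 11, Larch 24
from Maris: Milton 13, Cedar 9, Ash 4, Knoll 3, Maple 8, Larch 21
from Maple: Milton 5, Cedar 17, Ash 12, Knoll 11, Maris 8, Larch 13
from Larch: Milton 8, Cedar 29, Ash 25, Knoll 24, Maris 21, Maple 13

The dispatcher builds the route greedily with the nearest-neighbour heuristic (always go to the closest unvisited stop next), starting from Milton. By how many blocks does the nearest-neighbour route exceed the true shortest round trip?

Milton: Maple=5, Larch=8, Maris=13, Knoll=16, Ash=17, Cedar=21 ⇒ Maple
Maple: Maris=8, Knoll=11, Ash=12, Larch=13, Cedar=17 ⇒ Maris
Maris: Knoll=3, Ash=4, Cedar=9, Larch=21 ⇒ Knoll
Knoll: Cedar=6, Ash=7, Larch=24 ⇒ Cedar
Cedar: Ash=13, Larch=29 ⇒ Ash
Ash: Larch=25 ⇒ Larch
NN route Milton → Maple → Maris → Knoll → Cedar → Ash → Larch → Milton costs 68.
Optimal: Milton → Cedar → Knoll → Ash → Maris → Maple → Larch → Milton costs 67 (by enumerating all 360 distinct tours).
Excess = 68 − 67 = 1.

1 blocks longer than the optimal tour.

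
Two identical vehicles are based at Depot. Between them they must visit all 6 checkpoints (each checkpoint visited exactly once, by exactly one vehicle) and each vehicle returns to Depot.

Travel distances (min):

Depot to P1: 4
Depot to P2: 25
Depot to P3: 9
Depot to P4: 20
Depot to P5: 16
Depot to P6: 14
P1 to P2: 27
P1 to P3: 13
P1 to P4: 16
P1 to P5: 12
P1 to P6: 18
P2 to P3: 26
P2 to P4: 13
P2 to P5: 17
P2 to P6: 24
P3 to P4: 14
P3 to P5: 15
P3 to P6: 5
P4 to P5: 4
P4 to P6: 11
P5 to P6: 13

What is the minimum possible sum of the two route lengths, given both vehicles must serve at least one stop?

Check every non-empty split of the stops between the two vehicles; for each half take its own optimal tour:
  {P1} + {P2, P3, P4, P5, P6}: 8 + 69 = 77
  {P2} + {P1, P3, P4, P5, P6}: 50 + 45 = 95
  {P1, P2} + {P3, P4, P5, P6}: 56 + 45 = 101
  {P3} + {P1, P2, P4, P5, P6}: 18 + 71 = 89
  {P1, P3} + {P2, P4, P5, P6}: 26 + 69 = 95
  {P2, P3} + {P1, P4, P5, P6}: 60 + 45 = 105
  … (31 splits in total)
Best: vehicle 1 Depot → P1 → Depot = 8; vehicle 2 Depot → P2 → P4 → P5 → P6 → P3 → Depot = 69; combined 77.

Minimum combined distance: 77 min.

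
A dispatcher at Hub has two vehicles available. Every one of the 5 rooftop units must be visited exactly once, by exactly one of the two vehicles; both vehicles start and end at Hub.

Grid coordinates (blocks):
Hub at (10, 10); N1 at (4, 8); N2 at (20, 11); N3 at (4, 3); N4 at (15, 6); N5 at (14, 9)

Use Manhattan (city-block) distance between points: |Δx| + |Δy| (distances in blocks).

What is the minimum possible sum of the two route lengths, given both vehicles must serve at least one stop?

56 blocks — the smallest possible combined total.

Try each way of splitting the stops between the two vehicles (each non-empty) and, for each split, find the best tour for each vehicle:
  {N1} + {N2, N3, N4, N5}: 16 + 50 = 66
  {N2} + {N1, N3, N4, N5}: 22 + 36 = 58
  {N1, N2} + {N3, N4, N5}: 38 + 36 = 74
  {N3} + {N1, N2, N4, N5}: 26 + 44 = 70
  {N1, N3} + {N2, N4, N5}: 26 + 30 = 56
  {N2, N3} + {N1, N4, N5}: 48 + 30 = 78
  … (15 splits in total)
Best: vehicle 1 Hub → N1 → N3 → Hub = 26; vehicle 2 Hub → N2 → N4 → N5 → Hub = 30; combined 56.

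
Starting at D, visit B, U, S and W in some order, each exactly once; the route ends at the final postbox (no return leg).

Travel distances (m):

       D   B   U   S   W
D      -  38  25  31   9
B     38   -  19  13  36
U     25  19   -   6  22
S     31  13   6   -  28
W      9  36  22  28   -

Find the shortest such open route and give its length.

There are 4! = 24 possible orderings.
D - B - U - S - W: 38+19+6+28 = 91
D - B - U - W - S: 38+19+22+28 = 107
D - B - S - U - W: 38+13+6+22 = 79
D - B - S - W - U: 38+13+28+22 = 101
D - B - W - U - S: 38+36+22+6 = 102
D - B - W - S - U: 38+36+28+6 = 108
D - U - B - S - W: 25+19+13+28 = 85
D - U - B - W - S: 25+19+36+28 = 108
D - U - S - B - W: 25+6+13+36 = 80
D - U - S - W - B: 25+6+28+36 = 95
D - U - W - B - S: 25+22+36+13 = 96
D - U - W - S - B: 25+22+28+13 = 88
D - S - B - U - W: 31+13+19+22 = 85
D - S - B - W - U: 31+13+36+22 = 102
… (10 more)
D - W - U - S - B: 9+22+6+13 = 50  ← best
The minimum is 50.
One shortest path: D → W → U → S → B.

Minimum one-way distance = 50 m.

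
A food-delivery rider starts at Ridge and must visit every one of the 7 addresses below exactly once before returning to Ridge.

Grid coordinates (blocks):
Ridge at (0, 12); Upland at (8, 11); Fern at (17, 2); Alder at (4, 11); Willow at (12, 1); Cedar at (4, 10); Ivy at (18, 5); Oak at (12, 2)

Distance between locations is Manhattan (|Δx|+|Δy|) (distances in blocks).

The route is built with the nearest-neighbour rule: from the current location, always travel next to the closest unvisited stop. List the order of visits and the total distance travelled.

60 blocks along Ridge → Alder → Cedar → Upland → Oak → Willow → Fern → Ivy → Ridge.

At Ridge the remaining stops are Alder 5, Cedar 6, Upland 9, Oak 22, Willow 23, Ivy 25, Fern 27; go to Alder.
At Alder the remaining stops are Cedar 1, Upland 4, Oak 17, Willow 18, Ivy 20, Fern 22; go to Cedar.
At Cedar the remaining stops are Upland 5, Oak 16, Willow 17, Ivy 19, Fern 21; go to Upland.
At Upland the remaining stops are Oak 13, Willow 14, Ivy 16, Fern 18; go to Oak.
At Oak the remaining stops are Willow 1, Fern 5, Ivy 9; go to Willow.
At Willow the remaining stops are Fern 6, Ivy 10; go to Fern.
At Fern the remaining stops are Ivy 4; go to Ivy.
Return Ivy→Ridge: 25.
Total = 5 + 1 + 5 + 13 + 1 + 6 + 4 + 25 = 60.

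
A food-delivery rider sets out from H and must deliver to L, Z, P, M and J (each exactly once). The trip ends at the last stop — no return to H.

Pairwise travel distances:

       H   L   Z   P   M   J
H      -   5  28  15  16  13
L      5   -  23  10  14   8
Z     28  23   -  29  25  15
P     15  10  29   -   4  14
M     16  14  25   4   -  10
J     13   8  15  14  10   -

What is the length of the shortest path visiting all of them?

Minimum one-way distance = 44.

There are 5! = 120 possible orderings.
H - L - Z - P - M - J: 5+23+29+4+10 = 71
H - L - Z - P - J - M: 5+23+29+14+10 = 81
H - L - Z - M - P - J: 5+23+25+4+14 = 71
H - L - Z - M - J - P: 5+23+25+10+14 = 77
H - L - Z - J - P - M: 5+23+15+14+4 = 61
H - L - Z - J - M - P: 5+23+15+10+4 = 57
H - L - P - Z - M - J: 5+10+29+25+10 = 79
H - L - P - Z - J - M: 5+10+29+15+10 = 69
H - L - P - M - Z - J: 5+10+4+25+15 = 59
H - L - P - M - J - Z: 5+10+4+10+15 = 44
H - L - P - J - Z - M: 5+10+14+15+25 = 69
H - L - P - J - M - Z: 5+10+14+10+25 = 64
H - L - M - Z - P - J: 5+14+25+29+14 = 87
H - L - M - Z - J - P: 5+14+25+15+14 = 73
… (106 more)
The minimum is 44.
One shortest path: H → L → P → M → J → Z.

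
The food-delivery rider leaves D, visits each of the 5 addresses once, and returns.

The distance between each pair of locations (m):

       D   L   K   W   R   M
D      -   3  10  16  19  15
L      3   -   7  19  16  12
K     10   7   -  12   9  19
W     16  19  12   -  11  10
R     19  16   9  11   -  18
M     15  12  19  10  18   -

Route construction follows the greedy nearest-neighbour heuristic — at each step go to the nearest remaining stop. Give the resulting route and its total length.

Nearest-neighbour total = 55 m; route D → L → K → R → W → M → D.

From D: distances to unvisited — L=3, K=10, M=15, W=16, R=19. Nearest is L (3).
From L: distances to unvisited — K=7, M=12, R=16, W=19. Nearest is K (7).
From K: distances to unvisited — R=9, W=12, M=19. Nearest is R (9).
From R: distances to unvisited — W=11, M=18. Nearest is W (11).
From W: distances to unvisited — M=10. Nearest is M (10).
Return M→D: 15.
Total = 3 + 7 + 9 + 11 + 10 + 15 = 55.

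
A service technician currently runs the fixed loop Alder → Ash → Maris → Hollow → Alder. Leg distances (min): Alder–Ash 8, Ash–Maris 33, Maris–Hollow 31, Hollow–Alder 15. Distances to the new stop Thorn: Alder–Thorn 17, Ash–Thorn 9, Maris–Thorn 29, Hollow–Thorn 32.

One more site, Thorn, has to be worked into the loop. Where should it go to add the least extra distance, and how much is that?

Minimum extra distance: 5 min, inserting Thorn between Ash and Maris.

Insertion cost between consecutive stops i–j is d(i,Thorn) + d(Thorn,j) − d(i,j):
  between Alder and Ash: 17 + 9 − 8 = 18
  between Ash and Maris: 9 + 29 − 33 = 5
  between Maris and Hollow: 29 + 32 − 31 = 30
  between Hollow and Alder: 32 + 17 − 15 = 34
Cheapest insertion is between Ash and Maris, adding 5.
New total = 87 + 5 = 92.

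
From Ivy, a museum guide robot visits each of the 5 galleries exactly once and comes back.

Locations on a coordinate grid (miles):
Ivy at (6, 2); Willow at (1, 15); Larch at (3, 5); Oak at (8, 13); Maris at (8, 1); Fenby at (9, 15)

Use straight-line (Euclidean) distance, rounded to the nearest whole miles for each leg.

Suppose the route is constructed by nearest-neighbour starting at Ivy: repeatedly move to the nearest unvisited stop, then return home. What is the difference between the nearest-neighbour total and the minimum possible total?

From Ivy: Maris=2, Larch=4, Oak=11, Fenby=13, Willow=14 → choose Maris (2).
From Maris: Larch=6, Oak=12, Fenby=14, Willow=16 → choose Larch (6).
From Larch: Oak=9, Willow=10, Fenby=12 → choose Oak (9).
From Oak: Fenby=2, Willow=7 → choose Fenby (2).
From Fenby: Willow=8 → choose Willow (8).
NN route Ivy → Maris → Larch → Oak → Fenby → Willow → Ivy costs 41.
Optimal: Ivy → Larch → Willow → Fenby → Oak → Maris → Ivy costs 38 (by enumerating all 60 distinct tours).
Excess = 41 − 38 = 3.

The nearest-neighbour route is 3 miles longer than optimal.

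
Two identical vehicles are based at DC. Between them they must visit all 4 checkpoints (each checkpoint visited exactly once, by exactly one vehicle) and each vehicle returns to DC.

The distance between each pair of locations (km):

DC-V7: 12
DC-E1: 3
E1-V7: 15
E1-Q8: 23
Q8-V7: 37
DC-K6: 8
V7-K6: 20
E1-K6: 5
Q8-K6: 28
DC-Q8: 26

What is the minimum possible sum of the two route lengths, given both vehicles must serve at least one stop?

There are 2^3 − 1 = 7 ways to divide the 4 stops into two non-empty groups. For each, the best each vehicle can do is its own shortest tour through its group:
  {E1} + {Q8, V7, K6}: 6 + 85 = 91
  {Q8} + {E1, V7, K6}: 52 + 40 = 92
  {E1, Q8} + {V7, K6}: 52 + 40 = 92
  {V7} + {E1, Q8, K6}: 24 + 62 = 86
  {E1, V7} + {Q8, K6}: 30 + 62 = 92
  {Q8, V7} + {E1, K6}: 75 + 16 = 91
  … (7 splits in total)
Best: vehicle 1 DC → V7 → DC = 24; vehicle 2 DC → E1 → Q8 → K6 → DC = 62; combined 86.

86 km — the smallest possible combined total.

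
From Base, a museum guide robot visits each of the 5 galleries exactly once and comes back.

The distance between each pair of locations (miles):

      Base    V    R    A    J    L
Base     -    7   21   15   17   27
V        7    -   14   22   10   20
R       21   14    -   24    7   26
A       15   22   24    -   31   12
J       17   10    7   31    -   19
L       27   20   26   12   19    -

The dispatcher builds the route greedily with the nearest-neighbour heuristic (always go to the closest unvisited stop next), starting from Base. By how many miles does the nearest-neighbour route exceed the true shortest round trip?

From Base: V=7, A=15, J=17, R=21, L=27 → choose V (7).
From V: J=10, R=14, L=20, A=22 → choose J (10).
From J: R=7, L=19, A=31 → choose R (7).
From R: A=24, L=26 → choose A (24).
From A: L=12 → choose L (12).
NN route Base → V → J → R → A → L → Base costs 87.
Optimal: Base → V → R → J → L → A → Base costs 74 (by enumerating all 60 distinct tours).
Excess = 87 − 74 = 13.

13 miles longer than the optimal tour.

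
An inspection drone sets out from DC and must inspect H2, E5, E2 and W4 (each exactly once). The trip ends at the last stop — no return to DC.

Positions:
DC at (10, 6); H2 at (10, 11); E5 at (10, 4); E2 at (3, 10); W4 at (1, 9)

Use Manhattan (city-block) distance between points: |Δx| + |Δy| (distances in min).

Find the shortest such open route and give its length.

There are 4! = 24 possible orderings.
DC - H2 - E5 - E2 - W4: 5+7+13+3 = 28
DC - H2 - E5 - W4 - E2: 5+7+14+3 = 29
DC - H2 - E2 - E5 - W4: 5+8+13+14 = 40
DC - H2 - E2 - W4 - E5: 5+8+3+14 = 30
DC - H2 - W4 - E5 - E2: 5+11+14+13 = 43
DC - H2 - W4 - E2 - E5: 5+11+3+13 = 32
DC - E5 - H2 - E2 - W4: 2+7+8+3 = 20
DC - E5 - H2 - W4 - E2: 2+7+11+3 = 23
DC - E5 - E2 - H2 - W4: 2+13+8+11 = 34
DC - E5 - E2 - W4 - H2: 2+13+3+11 = 29
DC - E5 - W4 - H2 - E2: 2+14+11+8 = 35
DC - E5 - W4 - E2 - H2: 2+14+3+8 = 27
DC - E2 - H2 - E5 - W4: 11+8+7+14 = 40
DC - E2 - H2 - W4 - E5: 11+8+11+14 = 44
… (10 more)
The minimum is 20.
One shortest path: DC → E5 → H2 → E2 → W4.

20 min — the minimum one-way total.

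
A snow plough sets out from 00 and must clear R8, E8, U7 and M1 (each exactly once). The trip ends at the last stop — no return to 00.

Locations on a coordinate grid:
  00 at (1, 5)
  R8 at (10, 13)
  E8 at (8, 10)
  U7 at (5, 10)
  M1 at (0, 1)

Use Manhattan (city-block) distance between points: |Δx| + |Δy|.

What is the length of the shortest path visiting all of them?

There are 4! = 24 possible orderings.
00 - R8 - E8 - U7 - M1: 17+5+3+14 = 39
00 - R8 - E8 - M1 - U7: 17+5+17+14 = 53
00 - R8 - U7 - E8 - M1: 17+8+3+17 = 45
00 - R8 - U7 - M1 - E8: 17+8+14+17 = 56
00 - R8 - M1 - E8 - U7: 17+22+17+3 = 59
00 - R8 - M1 - U7 - E8: 17+22+14+3 = 56
00 - E8 - R8 - U7 - M1: 12+5+8+14 = 39
00 - E8 - R8 - M1 - U7: 12+5+22+14 = 53
00 - E8 - U7 - R8 - M1: 12+3+8+22 = 45
00 - E8 - U7 - M1 - R8: 12+3+14+22 = 51
00 - E8 - M1 - R8 - U7: 12+17+22+8 = 59
00 - E8 - M1 - U7 - R8: 12+17+14+8 = 51
00 - U7 - R8 - E8 - M1: 9+8+5+17 = 39
00 - U7 - R8 - M1 - E8: 9+8+22+17 = 56
… (10 more)
00 - M1 - U7 - E8 - R8: 5+14+3+5 = 27  ← best
The minimum is 27.
One shortest path: 00 → M1 → U7 → E8 → R8.

Minimum one-way distance = 27.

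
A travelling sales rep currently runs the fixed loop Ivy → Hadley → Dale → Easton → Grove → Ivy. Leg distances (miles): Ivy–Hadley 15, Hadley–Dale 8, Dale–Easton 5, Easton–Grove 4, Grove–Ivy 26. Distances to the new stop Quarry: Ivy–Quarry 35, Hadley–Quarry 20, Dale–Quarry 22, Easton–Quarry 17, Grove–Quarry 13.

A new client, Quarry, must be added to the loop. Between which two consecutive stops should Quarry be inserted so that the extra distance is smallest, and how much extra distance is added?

Minimum extra distance: 22 miles, inserting Quarry between Grove and Ivy.

Insertion cost between consecutive stops i–j is d(i,Quarry) + d(Quarry,j) − d(i,j):
  between Ivy and Hadley: 35 + 20 − 15 = 40
  between Hadley and Dale: 20 + 22 − 8 = 34
  between Dale and Easton: 22 + 17 − 5 = 34
  between Easton and Grove: 17 + 13 − 4 = 26
  between Grove and Ivy: 13 + 35 − 26 = 22
Cheapest insertion is between Grove and Ivy, adding 22.
New total = 58 + 22 = 80.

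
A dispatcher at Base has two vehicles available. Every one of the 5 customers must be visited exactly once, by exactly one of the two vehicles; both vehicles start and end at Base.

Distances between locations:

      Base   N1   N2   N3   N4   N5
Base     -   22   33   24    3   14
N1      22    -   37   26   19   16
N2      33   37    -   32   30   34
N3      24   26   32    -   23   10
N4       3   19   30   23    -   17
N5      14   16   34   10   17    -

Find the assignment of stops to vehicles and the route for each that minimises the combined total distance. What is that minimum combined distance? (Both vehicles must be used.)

Try each way of splitting the stops between the two vehicles (each non-empty) and, for each split, find the best tour for each vehicle:
  {N1} + {N2, N3, N4, N5}: 44 + 89 = 133
  {N2} + {N1, N3, N4, N5}: 66 + 72 = 138
  {N1, N2} + {N3, N4, N5}: 92 + 50 = 142
  {N3} + {N1, N2, N4, N5}: 48 + 100 = 148
  {N1, N3} + {N2, N4, N5}: 72 + 81 = 153
  {N2, N3} + {N1, N4, N5}: 89 + 52 = 141
  … (15 splits in total)
  {N4} + {N1, N2, N3, N5}: 6 + 113 = 119  ← best
Best: vehicle 1 Base → N4 → Base = 6; vehicle 2 Base → N1 → N5 → N3 → N2 → Base = 113; combined 119.

119 — the smallest possible combined total.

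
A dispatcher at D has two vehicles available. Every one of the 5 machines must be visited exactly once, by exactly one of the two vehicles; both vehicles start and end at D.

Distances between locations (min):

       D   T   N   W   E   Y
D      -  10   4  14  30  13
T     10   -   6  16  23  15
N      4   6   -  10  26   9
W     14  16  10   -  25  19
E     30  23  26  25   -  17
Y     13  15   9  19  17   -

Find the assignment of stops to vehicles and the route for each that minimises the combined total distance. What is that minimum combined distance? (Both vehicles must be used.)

Minimum combined distance: 89 min.

Try each way of splitting the stops between the two vehicles (each non-empty) and, for each split, find the best tour for each vehicle:
  {T} + {N, W, E, Y}: 20 + 69 = 89
  {N} + {T, W, E, Y}: 8 + 81 = 89
  {T, N} + {W, E, Y}: 20 + 69 = 89
  {W} + {T, N, E, Y}: 28 + 63 = 91
  {T, W} + {N, E, Y}: 40 + 60 = 100
  {N, W} + {T, E, Y}: 28 + 63 = 91
  … (15 splits in total)
Best: vehicle 1 D → T → D = 20; vehicle 2 D → N → W → E → Y → D = 69; combined 89.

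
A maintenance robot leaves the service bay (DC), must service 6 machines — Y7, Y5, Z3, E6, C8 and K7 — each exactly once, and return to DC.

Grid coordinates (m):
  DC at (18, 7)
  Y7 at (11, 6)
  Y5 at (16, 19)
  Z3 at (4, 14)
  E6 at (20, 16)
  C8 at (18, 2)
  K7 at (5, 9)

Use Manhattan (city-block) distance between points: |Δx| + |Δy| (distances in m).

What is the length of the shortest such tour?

Minimum total distance: 66 m.

There are 360 distinct closed tours to check (reversals are equivalent).
DC → Y7 → Y5 → Z3 → E6 → C8 → K7 → DC: 8+18+17+18+16+20+15 = 112
DC → Y7 → Y5 → Z3 → E6 → K7 → C8 → DC: 8+18+17+18+22+20+5 = 108
DC → Y7 → Y5 → Z3 → C8 → E6 → K7 → DC: 8+18+17+26+16+22+15 = 122
DC → Y7 → Y5 → Z3 → C8 → K7 → E6 → DC: 8+18+17+26+20+22+11 = 122
DC → Y7 → Y5 → Z3 → K7 → E6 → C8 → DC: 8+18+17+6+22+16+5 = 92
DC → Y7 → Y5 → Z3 → K7 → C8 → E6 → DC: 8+18+17+6+20+16+11 = 96
DC → Y7 → Y5 → E6 → Z3 → C8 → K7 → DC: 8+18+7+18+26+20+15 = 112
DC → Y7 → Y5 → E6 → Z3 → K7 → C8 → DC: 8+18+7+18+6+20+5 = 82
… (352 more)
DC → E6 → Y5 → Z3 → K7 → Y7 → C8 → DC: 11+7+17+6+9+11+5 = 66  ← best
The minimum is 66.
One optimal route: DC → E6 → Y5 → Z3 → K7 → Y7 → C8 → DC (or its reverse).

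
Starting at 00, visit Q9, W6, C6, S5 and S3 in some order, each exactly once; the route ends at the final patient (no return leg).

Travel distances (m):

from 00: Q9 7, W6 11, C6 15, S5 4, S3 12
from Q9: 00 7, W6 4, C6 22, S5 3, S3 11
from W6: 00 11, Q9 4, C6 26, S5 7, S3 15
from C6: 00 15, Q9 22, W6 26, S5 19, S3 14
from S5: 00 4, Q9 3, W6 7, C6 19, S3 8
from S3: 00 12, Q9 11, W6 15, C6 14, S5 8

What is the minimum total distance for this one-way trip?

There are 5! = 120 possible orderings.
00 → Q9 → W6 → C6 → S5 → S3: 7+4+26+19+8 = 64
00 → Q9 → W6 → C6 → S3 → S5: 7+4+26+14+8 = 59
00 → Q9 → W6 → S5 → C6 → S3: 7+4+7+19+14 = 51
00 → Q9 → W6 → S5 → S3 → C6: 7+4+7+8+14 = 40
00 → Q9 → W6 → S3 → C6 → S5: 7+4+15+14+19 = 59
00 → Q9 → W6 → S3 → S5 → C6: 7+4+15+8+19 = 53
00 → Q9 → C6 → W6 → S5 → S3: 7+22+26+7+8 = 70
00 → Q9 → C6 → W6 → S3 → S5: 7+22+26+15+8 = 78
00 → Q9 → C6 → S5 → W6 → S3: 7+22+19+7+15 = 70
00 → Q9 → C6 → S5 → S3 → W6: 7+22+19+8+15 = 71
00 → Q9 → C6 → S3 → W6 → S5: 7+22+14+15+7 = 65
00 → Q9 → C6 → S3 → S5 → W6: 7+22+14+8+7 = 58
00 → Q9 → S5 → W6 → C6 → S3: 7+3+7+26+14 = 57
00 → Q9 → S5 → W6 → S3 → C6: 7+3+7+15+14 = 46
… (106 more)
The minimum is 40.
One shortest path: 00 → Q9 → W6 → S5 → S3 → C6.

Minimum one-way distance = 40 m.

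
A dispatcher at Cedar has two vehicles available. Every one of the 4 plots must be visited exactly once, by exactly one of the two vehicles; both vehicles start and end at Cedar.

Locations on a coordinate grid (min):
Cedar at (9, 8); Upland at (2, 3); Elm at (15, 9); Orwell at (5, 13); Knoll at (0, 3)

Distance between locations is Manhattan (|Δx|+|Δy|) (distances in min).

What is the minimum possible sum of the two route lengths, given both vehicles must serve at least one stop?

52 min — the smallest possible combined total.

Try each way of splitting the stops between the two vehicles (each non-empty) and, for each split, find the best tour for each vehicle:
  {Upland} + {Elm, Orwell, Knoll}: 24 + 50 = 74
  {Elm} + {Upland, Orwell, Knoll}: 14 + 38 = 52
  {Upland, Elm} + {Orwell, Knoll}: 38 + 38 = 76
  {Orwell} + {Upland, Elm, Knoll}: 18 + 42 = 60
  {Upland, Orwell} + {Elm, Knoll}: 34 + 42 = 76
  {Elm, Orwell} + {Upland, Knoll}: 30 + 28 = 58
  … (7 splits in total)
Best: vehicle 1 Cedar → Elm → Cedar = 14; vehicle 2 Cedar → Upland → Knoll → Orwell → Cedar = 38; combined 52.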